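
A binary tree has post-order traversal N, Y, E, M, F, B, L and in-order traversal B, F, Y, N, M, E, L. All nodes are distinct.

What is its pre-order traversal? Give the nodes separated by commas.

The last element of post-order is the root; it splits in-order into left and right subtrees.
Root L: left subtree has 6 nodes {B, F, Y, N, M, E}, right has 0 { }.
  Root B: left subtree has 0 nodes { }, right has 5 {F, Y, N, M, E}.
    Root F: left subtree has 0 nodes { }, right has 4 {Y, N, M, E}.
      Root M: left subtree has 2 nodes {Y, N}, right has 1 {E}.
        Root Y: left subtree has 0 nodes { }, right has 1 {N}.

L, B, F, M, Y, N, E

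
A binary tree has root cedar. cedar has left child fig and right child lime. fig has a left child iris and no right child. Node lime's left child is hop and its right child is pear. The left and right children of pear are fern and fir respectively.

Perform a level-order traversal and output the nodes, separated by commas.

Level-order visits nodes level by level from the root, left to right within each level.
Level 0: cedar
Level 1: fig, lime
Level 2: iris, hop, pear
Level 3: fern, fir

cedar, fig, lime, iris, hop, pear, fern, fir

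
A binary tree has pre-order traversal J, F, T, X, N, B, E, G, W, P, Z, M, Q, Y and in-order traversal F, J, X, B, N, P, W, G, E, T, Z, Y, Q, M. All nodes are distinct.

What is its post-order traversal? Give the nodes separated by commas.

The first element of pre-order is the root; it splits in-order into left and right subtrees.
Root J: left subtree has 1 node {F}, right has 12 {X, B, N, P, W, G, E, T, Z, Y, Q, M}.
  Root T: left subtree has 7 nodes {X, B, N, P, W, G, E}, right has 4 {Z, Y, Q, M}.
    Root X: left subtree has 0 nodes { }, right has 6 {B, N, P, W, G, E}.
      Root N: left subtree has 1 node {B}, right has 4 {P, W, G, E}.
        Root E: left subtree has 3 nodes {P, W, G}, right has 0 { }.
          Root G: left subtree has 2 nodes {P, W}, right has 0 { }.
            Root W: left subtree has 1 node {P}, right has 0 { }.
    Root Z: left subtree has 0 nodes { }, right has 3 {Y, Q, M}.
      Root M: left subtree has 2 nodes {Y, Q}, right has 0 { }.
        Root Q: left subtree has 1 node {Y}, right has 0 { }.

F, B, P, W, G, E, N, X, Y, Q, M, Z, T, J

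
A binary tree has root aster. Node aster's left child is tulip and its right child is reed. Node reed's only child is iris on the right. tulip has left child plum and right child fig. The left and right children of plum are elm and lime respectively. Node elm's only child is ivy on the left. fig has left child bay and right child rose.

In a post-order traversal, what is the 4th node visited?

plum

Post-order visits the left subtree, then the right subtree, then the node.
At aster: go left to tulip.
  At tulip: go left to plum.
    At plum: go left to elm.
      At elm: go left to ivy.
        ivy is a leaf — visit ivy.
      At elm: no right child.
      Visit elm.
    At plum: go right to lime.
      lime is a leaf — visit lime.
    Visit plum.
  At tulip: go right to fig.
    At fig: go left to bay.
      bay is a leaf — visit bay.
    At fig: go right to rose.
      rose is a leaf — visit rose.
    Visit fig.
  Visit tulip.
At aster: go right to reed.
  At reed: no left child.
  At reed: go right to iris.
    iris is a leaf — visit iris.
  Visit reed.
Visit aster.
Full post-order sequence: ivy, elm, lime, plum, bay, rose, fig, tulip, iris, reed, aster.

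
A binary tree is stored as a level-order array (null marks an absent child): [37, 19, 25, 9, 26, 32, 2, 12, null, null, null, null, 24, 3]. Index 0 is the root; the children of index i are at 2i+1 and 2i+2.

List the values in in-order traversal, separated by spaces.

12 9 19 26 37 32 24 25 3 2

In-order visits the left subtree, then the node, then the right subtree.
At 37: go left to 19.
  At 19: go left to 9.
    At 9: go left to 12.
      12 is a leaf — visit 12.
    Visit 9.
    At 9: no right child.
  Visit 19.
  At 19: go right to 26.
    26 is a leaf — visit 26.
Visit 37.
At 37: go right to 25.
  At 25: go left to 32.
    At 32: no left child.
    Visit 32.
    At 32: go right to 24.
      24 is a leaf — visit 24.
  Visit 25.
  At 25: go right to 2.
    At 2: go left to 3.
      3 is a leaf — visit 3.
    Visit 2.
    At 2: no right child.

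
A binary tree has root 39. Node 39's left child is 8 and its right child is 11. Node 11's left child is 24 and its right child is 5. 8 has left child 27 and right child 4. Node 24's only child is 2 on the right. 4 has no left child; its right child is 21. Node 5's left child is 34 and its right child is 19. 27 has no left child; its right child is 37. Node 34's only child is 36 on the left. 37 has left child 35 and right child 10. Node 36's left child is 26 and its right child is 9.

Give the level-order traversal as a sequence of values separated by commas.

39, 8, 11, 27, 4, 24, 5, 37, 21, 2, 34, 19, 35, 10, 36, 26, 9

Level-order visits nodes level by level from the root, left to right within each level.
Level 0: 39
Level 1: 8, 11
Level 2: 27, 4, 24, 5
Level 3: 37, 21, 2, 34, 19
Level 4: 35, 10, 36
Level 5: 26, 9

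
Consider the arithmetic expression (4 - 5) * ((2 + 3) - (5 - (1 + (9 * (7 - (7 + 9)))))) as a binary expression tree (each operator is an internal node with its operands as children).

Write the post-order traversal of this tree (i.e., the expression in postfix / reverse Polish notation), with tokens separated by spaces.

Post-order on an expression tree gives postfix notation: for each operator, emit left operand, right operand, then the operator.

4 5 - 2 3 + 5 1 9 7 7 9 + - * + - - *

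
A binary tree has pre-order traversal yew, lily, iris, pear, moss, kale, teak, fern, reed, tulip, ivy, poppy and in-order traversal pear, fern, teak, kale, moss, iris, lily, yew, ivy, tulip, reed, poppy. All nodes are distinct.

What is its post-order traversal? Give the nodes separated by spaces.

The first element of pre-order is the root; it splits in-order into left and right subtrees.
Root yew: left subtree has 7 nodes {pear, fern, teak, kale, moss, iris, lily}, right has 4 {ivy, tulip, reed, poppy}.
  Root lily: left subtree has 6 nodes {pear, fern, teak, kale, moss, iris}, right has 0 { }.
    Root iris: left subtree has 5 nodes {pear, fern, teak, kale, moss}, right has 0 { }.
      Root pear: left subtree has 0 nodes { }, right has 4 {fern, teak, kale, moss}.
        Root moss: left subtree has 3 nodes {fern, teak, kale}, right has 0 { }.
          Root kale: left subtree has 2 nodes {fern, teak}, right has 0 { }.
            Root teak: left subtree has 1 node {fern}, right has 0 { }.
  Root reed: left subtree has 2 nodes {ivy, tulip}, right has 1 {poppy}.
    Root tulip: left subtree has 1 node {ivy}, right has 0 { }.

fern teak kale moss pear iris lily ivy tulip poppy reed yew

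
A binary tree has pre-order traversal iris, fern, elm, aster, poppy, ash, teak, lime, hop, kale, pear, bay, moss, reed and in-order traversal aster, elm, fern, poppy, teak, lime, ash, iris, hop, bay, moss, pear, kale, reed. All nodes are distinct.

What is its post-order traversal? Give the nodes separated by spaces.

The first element of pre-order is the root; it splits in-order into left and right subtrees.
Root iris: left subtree has 7 nodes {aster, elm, fern, poppy, teak, lime, ash}, right has 6 {hop, bay, moss, pear, kale, reed}.
  Root fern: left subtree has 2 nodes {aster, elm}, right has 4 {poppy, teak, lime, ash}.
    Root elm: left subtree has 1 node {aster}, right has 0 { }.
    Root poppy: left subtree has 0 nodes { }, right has 3 {teak, lime, ash}.
      Root ash: left subtree has 2 nodes {teak, lime}, right has 0 { }.
        Root teak: left subtree has 0 nodes { }, right has 1 {lime}.
  Root hop: left subtree has 0 nodes { }, right has 5 {bay, moss, pear, kale, reed}.
    Root kale: left subtree has 3 nodes {bay, moss, pear}, right has 1 {reed}.
      Root pear: left subtree has 2 nodes {bay, moss}, right has 0 { }.
        Root bay: left subtree has 0 nodes { }, right has 1 {moss}.

aster elm lime teak ash poppy fern moss bay pear reed kale hop iris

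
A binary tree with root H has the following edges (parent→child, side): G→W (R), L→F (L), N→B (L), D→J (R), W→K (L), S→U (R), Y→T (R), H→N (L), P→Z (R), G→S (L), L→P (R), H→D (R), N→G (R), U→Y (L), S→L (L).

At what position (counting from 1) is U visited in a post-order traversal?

Post-order visits the left subtree, then the right subtree, then the node.
At H: go left to N.
  At N: go left to B.
    B is a leaf — visit B.
  At N: go right to G.
    At G: go left to S.
      At S: go left to L.
        At L: go left to F.
          F is a leaf — visit F.
        At L: go right to P.
          At P: no left child.
          At P: go right to Z.
            Z is a leaf — visit Z.
          Visit P.
        Visit L.
      At S: go right to U.
        At U: go left to Y.
          At Y: no left child.
          At Y: go right to T.
            T is a leaf — visit T.
          Visit Y.
        At U: no right child.
        Visit U.
      Visit S.
    At G: go right to W.
      At W: go left to K.
        K is a leaf — visit K.
      At W: no right child.
      Visit W.
    Visit G.
  Visit N.
At H: go right to D.
  At D: no left child.
  At D: go right to J.
    J is a leaf — visit J.
  Visit D.
Visit H.
Full post-order sequence: B, F, Z, P, L, T, Y, U, S, K, W, G, N, J, D, H.

8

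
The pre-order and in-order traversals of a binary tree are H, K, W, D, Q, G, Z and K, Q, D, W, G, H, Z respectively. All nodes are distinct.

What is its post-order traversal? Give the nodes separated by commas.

The first element of pre-order is the root; it splits in-order into left and right subtrees.
Root H: left subtree has 5 nodes {K, Q, D, W, G}, right has 1 {Z}.
  Root K: left subtree has 0 nodes { }, right has 4 {Q, D, W, G}.
    Root W: left subtree has 2 nodes {Q, D}, right has 1 {G}.
      Root D: left subtree has 1 node {Q}, right has 0 { }.

Q, D, G, W, K, Z, H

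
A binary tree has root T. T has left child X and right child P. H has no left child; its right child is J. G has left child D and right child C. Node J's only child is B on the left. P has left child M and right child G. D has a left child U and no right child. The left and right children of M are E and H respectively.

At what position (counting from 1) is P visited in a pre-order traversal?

3

Pre-order visits the node, then its left subtree, then its right subtree.
Visit T.
At T: go left to X.
  X is a leaf — visit X.
At T: go right to P.
  Visit P.
  At P: go left to M.
    Visit M.
    At M: go left to E.
      E is a leaf — visit E.
    At M: go right to H.
      Visit H.
      At H: no left child.
      At H: go right to J.
        Visit J.
        At J: go left to B.
          B is a leaf — visit B.
        At J: no right child.
  At P: go right to G.
    Visit G.
    At G: go left to D.
      Visit D.
      At D: go left to U.
        U is a leaf — visit U.
      At D: no right child.
    At G: go right to C.
      C is a leaf — visit C.
Full pre-order sequence: T, X, P, M, E, H, J, B, G, D, U, C.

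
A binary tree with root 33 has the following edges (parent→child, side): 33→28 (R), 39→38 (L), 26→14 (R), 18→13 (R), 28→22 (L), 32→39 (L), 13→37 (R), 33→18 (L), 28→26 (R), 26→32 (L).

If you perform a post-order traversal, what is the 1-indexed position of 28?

10

Post-order visits the left subtree, then the right subtree, then the node.
At 33: go left to 18.
  At 18: no left child.
  At 18: go right to 13.
    At 13: no left child.
    At 13: go right to 37.
      37 is a leaf — visit 37.
    Visit 13.
  Visit 18.
At 33: go right to 28.
  At 28: go left to 22.
    22 is a leaf — visit 22.
  At 28: go right to 26.
    At 26: go left to 32.
      At 32: go left to 39.
        At 39: go left to 38.
          38 is a leaf — visit 38.
        At 39: no right child.
        Visit 39.
      At 32: no right child.
      Visit 32.
    At 26: go right to 14.
      14 is a leaf — visit 14.
    Visit 26.
  Visit 28.
Visit 33.
Full post-order sequence: 37, 13, 18, 22, 38, 39, 32, 14, 26, 28, 33.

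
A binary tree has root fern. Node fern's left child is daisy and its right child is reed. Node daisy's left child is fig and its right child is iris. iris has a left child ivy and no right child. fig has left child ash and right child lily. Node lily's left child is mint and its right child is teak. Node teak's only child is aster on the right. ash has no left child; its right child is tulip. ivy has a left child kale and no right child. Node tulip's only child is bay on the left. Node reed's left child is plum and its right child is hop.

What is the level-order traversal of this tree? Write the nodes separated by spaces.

fern daisy reed fig iris plum hop ash lily ivy tulip mint teak kale bay aster

Level-order visits nodes level by level from the root, left to right within each level.
Level 0: fern
Level 1: daisy, reed
Level 2: fig, iris, plum, hop
Level 3: ash, lily, ivy
Level 4: tulip, mint, teak, kale
Level 5: bay, aster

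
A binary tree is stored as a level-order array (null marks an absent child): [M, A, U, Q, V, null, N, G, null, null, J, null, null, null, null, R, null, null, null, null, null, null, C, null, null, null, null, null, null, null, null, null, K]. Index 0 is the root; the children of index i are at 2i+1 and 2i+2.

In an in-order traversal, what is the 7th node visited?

J

In-order visits the left subtree, then the node, then the right subtree.
At M: go left to A.
  At A: go left to Q.
    At Q: go left to G.
      At G: go left to R.
        At R: no left child.
        Visit R.
        At R: go right to K.
          K is a leaf — visit K.
      Visit G.
      At G: no right child.
    Visit Q.
    At Q: no right child.
  Visit A.
  At A: go right to V.
    At V: no left child.
    Visit V.
    At V: go right to J.
      At J: no left child.
      Visit J.
      At J: go right to C.
        C is a leaf — visit C.
Visit M.
At M: go right to U.
  At U: no left child.
  Visit U.
  At U: go right to N.
    N is a leaf — visit N.
Full in-order sequence: R, K, G, Q, A, V, J, C, M, U, N.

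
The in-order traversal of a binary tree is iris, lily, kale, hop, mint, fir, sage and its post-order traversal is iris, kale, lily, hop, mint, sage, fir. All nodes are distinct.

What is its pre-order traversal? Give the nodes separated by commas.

fir, mint, hop, lily, iris, kale, sage

The last element of post-order is the root; it splits in-order into left and right subtrees.
Root fir: left subtree has 5 nodes {iris, lily, kale, hop, mint}, right has 1 {sage}.
  Root mint: left subtree has 4 nodes {iris, lily, kale, hop}, right has 0 { }.
    Root hop: left subtree has 3 nodes {iris, lily, kale}, right has 0 { }.
      Root lily: left subtree has 1 node {iris}, right has 1 {kale}.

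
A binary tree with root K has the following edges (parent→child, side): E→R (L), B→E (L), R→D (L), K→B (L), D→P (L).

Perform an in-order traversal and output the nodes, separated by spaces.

P D R E B K

In-order visits the left subtree, then the node, then the right subtree.
At K: go left to B.
  At B: go left to E.
    At E: go left to R.
      At R: go left to D.
        At D: go left to P.
          P is a leaf — visit P.
        Visit D.
        At D: no right child.
      Visit R.
      At R: no right child.
    Visit E.
    At E: no right child.
  Visit B.
  At B: no right child.
Visit K.
At K: no right child.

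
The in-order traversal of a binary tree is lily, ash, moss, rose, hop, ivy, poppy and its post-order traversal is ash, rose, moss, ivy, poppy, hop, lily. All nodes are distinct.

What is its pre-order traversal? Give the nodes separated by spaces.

The last element of post-order is the root; it splits in-order into left and right subtrees.
Root lily: left subtree has 0 nodes { }, right has 6 {ash, moss, rose, hop, ivy, poppy}.
  Root hop: left subtree has 3 nodes {ash, moss, rose}, right has 2 {ivy, poppy}.
    Root moss: left subtree has 1 node {ash}, right has 1 {rose}.
    Root poppy: left subtree has 1 node {ivy}, right has 0 { }.

lily hop moss ash rose poppy ivy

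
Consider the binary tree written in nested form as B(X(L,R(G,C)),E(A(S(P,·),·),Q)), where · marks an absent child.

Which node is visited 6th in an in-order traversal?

B

In-order visits the left subtree, then the node, then the right subtree.
At B: go left to X.
  At X: go left to L.
    L is a leaf — visit L.
  Visit X.
  At X: go right to R.
    At R: go left to G.
      G is a leaf — visit G.
    Visit R.
    At R: go right to C.
      C is a leaf — visit C.
Visit B.
At B: go right to E.
  At E: go left to A.
    At A: go left to S.
      At S: go left to P.
        P is a leaf — visit P.
      Visit S.
      At S: no right child.
    Visit A.
    At A: no right child.
  Visit E.
  At E: go right to Q.
    Q is a leaf — visit Q.
Full in-order sequence: L, X, G, R, C, B, P, S, A, E, Q.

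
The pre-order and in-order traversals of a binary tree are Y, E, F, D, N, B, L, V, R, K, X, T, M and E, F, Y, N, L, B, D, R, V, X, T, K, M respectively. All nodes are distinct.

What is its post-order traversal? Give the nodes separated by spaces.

F E L B N R T X M K V D Y

The first element of pre-order is the root; it splits in-order into left and right subtrees.
Root Y: left subtree has 2 nodes {E, F}, right has 10 {N, L, B, D, R, V, X, T, K, M}.
  Root E: left subtree has 0 nodes { }, right has 1 {F}.
  Root D: left subtree has 3 nodes {N, L, B}, right has 6 {R, V, X, T, K, M}.
    Root N: left subtree has 0 nodes { }, right has 2 {L, B}.
      Root B: left subtree has 1 node {L}, right has 0 { }.
    Root V: left subtree has 1 node {R}, right has 4 {X, T, K, M}.
      Root K: left subtree has 2 nodes {X, T}, right has 1 {M}.
        Root X: left subtree has 0 nodes { }, right has 1 {T}.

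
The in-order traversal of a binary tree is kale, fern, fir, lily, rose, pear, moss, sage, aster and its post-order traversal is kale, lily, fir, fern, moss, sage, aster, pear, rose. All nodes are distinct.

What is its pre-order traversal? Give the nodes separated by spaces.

The last element of post-order is the root; it splits in-order into left and right subtrees.
Root rose: left subtree has 4 nodes {kale, fern, fir, lily}, right has 4 {pear, moss, sage, aster}.
  Root fern: left subtree has 1 node {kale}, right has 2 {fir, lily}.
    Root fir: left subtree has 0 nodes { }, right has 1 {lily}.
  Root pear: left subtree has 0 nodes { }, right has 3 {moss, sage, aster}.
    Root aster: left subtree has 2 nodes {moss, sage}, right has 0 { }.
      Root sage: left subtree has 1 node {moss}, right has 0 { }.

rose fern kale fir lily pear aster sage moss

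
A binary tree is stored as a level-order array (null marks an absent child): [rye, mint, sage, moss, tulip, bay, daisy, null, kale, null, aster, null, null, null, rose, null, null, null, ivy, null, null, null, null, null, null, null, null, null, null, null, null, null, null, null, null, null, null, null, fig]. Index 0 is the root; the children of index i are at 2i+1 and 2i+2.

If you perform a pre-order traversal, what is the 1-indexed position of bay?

Pre-order visits the node, then its left subtree, then its right subtree.
Visit rye.
At rye: go left to mint.
  Visit mint.
  At mint: go left to moss.
    Visit moss.
    At moss: no left child.
    At moss: go right to kale.
      Visit kale.
      At kale: no left child.
      At kale: go right to ivy.
        Visit ivy.
        At ivy: no left child.
        At ivy: go right to fig.
          fig is a leaf — visit fig.
  At mint: go right to tulip.
    Visit tulip.
    At tulip: no left child.
    At tulip: go right to aster.
      aster is a leaf — visit aster.
At rye: go right to sage.
  Visit sage.
  At sage: go left to bay.
    bay is a leaf — visit bay.
  At sage: go right to daisy.
    Visit daisy.
    At daisy: no left child.
    At daisy: go right to rose.
      rose is a leaf — visit rose.
Full pre-order sequence: rye, mint, moss, kale, ivy, fig, tulip, aster, sage, bay, daisy, rose.

10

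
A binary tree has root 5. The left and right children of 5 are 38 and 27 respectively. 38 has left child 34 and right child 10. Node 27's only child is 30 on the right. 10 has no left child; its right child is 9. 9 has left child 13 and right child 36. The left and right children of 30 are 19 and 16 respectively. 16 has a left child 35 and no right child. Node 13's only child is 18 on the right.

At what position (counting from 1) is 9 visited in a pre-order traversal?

5

Pre-order visits the node, then its left subtree, then its right subtree.
Visit 5.
At 5: go left to 38.
  Visit 38.
  At 38: go left to 34.
    34 is a leaf — visit 34.
  At 38: go right to 10.
    Visit 10.
    At 10: no left child.
    At 10: go right to 9.
      Visit 9.
      At 9: go left to 13.
        Visit 13.
        At 13: no left child.
        At 13: go right to 18.
          18 is a leaf — visit 18.
      At 9: go right to 36.
        36 is a leaf — visit 36.
At 5: go right to 27.
  Visit 27.
  At 27: no left child.
  At 27: go right to 30.
    Visit 30.
    At 30: go left to 19.
      19 is a leaf — visit 19.
    At 30: go right to 16.
      Visit 16.
      At 16: go left to 35.
        35 is a leaf — visit 35.
      At 16: no right child.
Full pre-order sequence: 5, 38, 34, 10, 9, 13, 18, 36, 27, 30, 19, 16, 35.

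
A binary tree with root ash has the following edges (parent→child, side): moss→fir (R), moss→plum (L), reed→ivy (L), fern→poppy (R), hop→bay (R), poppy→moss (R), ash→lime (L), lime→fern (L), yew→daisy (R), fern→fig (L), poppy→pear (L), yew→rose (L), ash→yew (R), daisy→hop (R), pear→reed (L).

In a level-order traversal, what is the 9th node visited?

hop

Level-order visits nodes level by level from the root, left to right within each level.
Level 0: ash
Level 1: lime, yew
Level 2: fern, rose, daisy
Level 3: fig, poppy, hop
Level 4: pear, moss, bay
Level 5: reed, plum, fir
Level 6: ivy
Full level-order sequence: ash, lime, yew, fern, rose, daisy, fig, poppy, hop, pear, moss, bay, reed, plum, fir, ivy.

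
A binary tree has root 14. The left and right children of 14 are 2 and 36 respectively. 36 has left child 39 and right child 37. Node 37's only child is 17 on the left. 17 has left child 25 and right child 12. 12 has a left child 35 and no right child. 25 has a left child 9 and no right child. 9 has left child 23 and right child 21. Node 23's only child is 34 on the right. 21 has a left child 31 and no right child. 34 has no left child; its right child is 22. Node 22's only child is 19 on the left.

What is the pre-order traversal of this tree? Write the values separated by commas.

14, 2, 36, 39, 37, 17, 25, 9, 23, 34, 22, 19, 21, 31, 12, 35

Pre-order visits the node, then its left subtree, then its right subtree.
Visit 14.
At 14: go left to 2.
  2 is a leaf — visit 2.
At 14: go right to 36.
  Visit 36.
  At 36: go left to 39.
    39 is a leaf — visit 39.
  At 36: go right to 37.
    Visit 37.
    At 37: go left to 17.
      Visit 17.
      At 17: go left to 25.
        Visit 25.
        At 25: go left to 9.
          Visit 9.
          At 9: go left to 23.
            Visit 23.
            At 23: no left child.
            At 23: go right to 34.
              Visit 34.
              At 34: no left child.
              At 34: go right to 22.
                Visit 22.
                At 22: go left to 19.
                  19 is a leaf — visit 19.
                At 22: no right child.
          At 9: go right to 21.
            Visit 21.
            At 21: go left to 31.
              31 is a leaf — visit 31.
            At 21: no right child.
        At 25: no right child.
      At 17: go right to 12.
        Visit 12.
        At 12: go left to 35.
          35 is a leaf — visit 35.
        At 12: no right child.
    At 37: no right child.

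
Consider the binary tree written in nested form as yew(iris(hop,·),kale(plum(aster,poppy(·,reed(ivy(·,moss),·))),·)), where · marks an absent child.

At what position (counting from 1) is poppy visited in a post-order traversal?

7

Post-order visits the left subtree, then the right subtree, then the node.
At yew: go left to iris.
  At iris: go left to hop.
    hop is a leaf — visit hop.
  At iris: no right child.
  Visit iris.
At yew: go right to kale.
  At kale: go left to plum.
    At plum: go left to aster.
      aster is a leaf — visit aster.
    At plum: go right to poppy.
      At poppy: no left child.
      At poppy: go right to reed.
        At reed: go left to ivy.
          At ivy: no left child.
          At ivy: go right to moss.
            moss is a leaf — visit moss.
          Visit ivy.
        At reed: no right child.
        Visit reed.
      Visit poppy.
    Visit plum.
  At kale: no right child.
  Visit kale.
Visit yew.
Full post-order sequence: hop, iris, aster, moss, ivy, reed, poppy, plum, kale, yew.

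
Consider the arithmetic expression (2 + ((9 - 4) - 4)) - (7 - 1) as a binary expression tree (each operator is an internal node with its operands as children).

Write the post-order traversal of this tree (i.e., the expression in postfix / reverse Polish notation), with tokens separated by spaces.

Post-order on an expression tree gives postfix notation: for each operator, emit left operand, right operand, then the operator.

2 9 4 - 4 - + 7 1 - -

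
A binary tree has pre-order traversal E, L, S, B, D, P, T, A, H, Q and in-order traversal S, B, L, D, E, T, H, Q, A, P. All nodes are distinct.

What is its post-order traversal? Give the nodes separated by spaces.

The first element of pre-order is the root; it splits in-order into left and right subtrees.
Root E: left subtree has 4 nodes {S, B, L, D}, right has 5 {T, H, Q, A, P}.
  Root L: left subtree has 2 nodes {S, B}, right has 1 {D}.
    Root S: left subtree has 0 nodes { }, right has 1 {B}.
  Root P: left subtree has 4 nodes {T, H, Q, A}, right has 0 { }.
    Root T: left subtree has 0 nodes { }, right has 3 {H, Q, A}.
      Root A: left subtree has 2 nodes {H, Q}, right has 0 { }.
        Root H: left subtree has 0 nodes { }, right has 1 {Q}.

B S D L Q H A T P E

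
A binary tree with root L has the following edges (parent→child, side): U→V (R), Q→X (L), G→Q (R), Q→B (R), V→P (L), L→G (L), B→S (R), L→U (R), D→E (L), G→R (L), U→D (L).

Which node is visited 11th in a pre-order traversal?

Pre-order visits the node, then its left subtree, then its right subtree.
Visit L.
At L: go left to G.
  Visit G.
  At G: go left to R.
    R is a leaf — visit R.
  At G: go right to Q.
    Visit Q.
    At Q: go left to X.
      X is a leaf — visit X.
    At Q: go right to B.
      Visit B.
      At B: no left child.
      At B: go right to S.
        S is a leaf — visit S.
At L: go right to U.
  Visit U.
  At U: go left to D.
    Visit D.
    At D: go left to E.
      E is a leaf — visit E.
    At D: no right child.
  At U: go right to V.
    Visit V.
    At V: go left to P.
      P is a leaf — visit P.
    At V: no right child.
Full pre-order sequence: L, G, R, Q, X, B, S, U, D, E, V, P.

V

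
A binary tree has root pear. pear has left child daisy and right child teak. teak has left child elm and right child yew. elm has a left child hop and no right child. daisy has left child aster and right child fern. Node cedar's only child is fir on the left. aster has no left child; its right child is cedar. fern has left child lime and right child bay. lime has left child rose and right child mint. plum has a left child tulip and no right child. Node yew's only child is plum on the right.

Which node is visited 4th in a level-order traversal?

Level-order visits nodes level by level from the root, left to right within each level.
Level 0: pear
Level 1: daisy, teak
Level 2: aster, fern, elm, yew
Level 3: cedar, lime, bay, hop, plum
Level 4: fir, rose, mint, tulip
Full level-order sequence: pear, daisy, teak, aster, fern, elm, yew, cedar, lime, bay, hop, plum, fir, rose, mint, tulip.

aster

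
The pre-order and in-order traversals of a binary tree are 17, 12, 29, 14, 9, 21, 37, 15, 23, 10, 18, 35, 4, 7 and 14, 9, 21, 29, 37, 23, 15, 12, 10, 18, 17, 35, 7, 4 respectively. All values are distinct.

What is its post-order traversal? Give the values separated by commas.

21, 9, 14, 23, 15, 37, 29, 18, 10, 12, 7, 4, 35, 17

The first element of pre-order is the root; it splits in-order into left and right subtrees.
Root 17: left subtree has 10 nodes {14, 9, 21, 29, 37, 23, 15, 12, 10, 18}, right has 3 {35, 7, 4}.
  Root 12: left subtree has 7 nodes {14, 9, 21, 29, 37, 23, 15}, right has 2 {10, 18}.
    Root 29: left subtree has 3 nodes {14, 9, 21}, right has 3 {37, 23, 15}.
      Root 14: left subtree has 0 nodes { }, right has 2 {9, 21}.
        Root 9: left subtree has 0 nodes { }, right has 1 {21}.
      Root 37: left subtree has 0 nodes { }, right has 2 {23, 15}.
        Root 15: left subtree has 1 node {23}, right has 0 { }.
    Root 10: left subtree has 0 nodes { }, right has 1 {18}.
  Root 35: left subtree has 0 nodes { }, right has 2 {7, 4}.
    Root 4: left subtree has 1 node {7}, right has 0 { }.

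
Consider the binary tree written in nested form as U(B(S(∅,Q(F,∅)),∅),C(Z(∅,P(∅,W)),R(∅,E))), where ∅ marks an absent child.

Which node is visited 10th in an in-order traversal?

R

In-order visits the left subtree, then the node, then the right subtree.
At U: go left to B.
  At B: go left to S.
    At S: no left child.
    Visit S.
    At S: go right to Q.
      At Q: go left to F.
        F is a leaf — visit F.
      Visit Q.
      At Q: no right child.
  Visit B.
  At B: no right child.
Visit U.
At U: go right to C.
  At C: go left to Z.
    At Z: no left child.
    Visit Z.
    At Z: go right to P.
      At P: no left child.
      Visit P.
      At P: go right to W.
        W is a leaf — visit W.
  Visit C.
  At C: go right to R.
    At R: no left child.
    Visit R.
    At R: go right to E.
      E is a leaf — visit E.
Full in-order sequence: S, F, Q, B, U, Z, P, W, C, R, E.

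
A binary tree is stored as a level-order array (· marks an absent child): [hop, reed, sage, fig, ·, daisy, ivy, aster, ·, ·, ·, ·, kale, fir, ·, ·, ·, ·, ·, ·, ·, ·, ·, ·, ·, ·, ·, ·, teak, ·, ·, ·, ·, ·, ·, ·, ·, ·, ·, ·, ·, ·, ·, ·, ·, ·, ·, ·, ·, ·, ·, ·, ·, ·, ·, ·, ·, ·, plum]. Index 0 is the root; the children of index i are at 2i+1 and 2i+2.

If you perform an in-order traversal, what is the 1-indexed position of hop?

In-order visits the left subtree, then the node, then the right subtree.
At hop: go left to reed.
  At reed: go left to fig.
    At fig: go left to aster.
      aster is a leaf — visit aster.
    Visit fig.
    At fig: no right child.
  Visit reed.
  At reed: no right child.
Visit hop.
At hop: go right to sage.
  At sage: go left to daisy.
    At daisy: no left child.
    Visit daisy.
    At daisy: go right to kale.
      kale is a leaf — visit kale.
  Visit sage.
  At sage: go right to ivy.
    At ivy: go left to fir.
      At fir: no left child.
      Visit fir.
      At fir: go right to teak.
        At teak: no left child.
        Visit teak.
        At teak: go right to plum.
          plum is a leaf — visit plum.
    Visit ivy.
    At ivy: no right child.
Full in-order sequence: aster, fig, reed, hop, daisy, kale, sage, fir, teak, plum, ivy.

4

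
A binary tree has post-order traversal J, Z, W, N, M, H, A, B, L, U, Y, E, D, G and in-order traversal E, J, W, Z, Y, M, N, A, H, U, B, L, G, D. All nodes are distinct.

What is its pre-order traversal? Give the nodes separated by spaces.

G E Y W J Z U A M N H L B D

The last element of post-order is the root; it splits in-order into left and right subtrees.
Root G: left subtree has 12 nodes {E, J, W, Z, Y, M, N, A, H, U, B, L}, right has 1 {D}.
  Root E: left subtree has 0 nodes { }, right has 11 {J, W, Z, Y, M, N, A, H, U, B, L}.
    Root Y: left subtree has 3 nodes {J, W, Z}, right has 7 {M, N, A, H, U, B, L}.
      Root W: left subtree has 1 node {J}, right has 1 {Z}.
      Root U: left subtree has 4 nodes {M, N, A, H}, right has 2 {B, L}.
        Root A: left subtree has 2 nodes {M, N}, right has 1 {H}.
          Root M: left subtree has 0 nodes { }, right has 1 {N}.
        Root L: left subtree has 1 node {B}, right has 0 { }.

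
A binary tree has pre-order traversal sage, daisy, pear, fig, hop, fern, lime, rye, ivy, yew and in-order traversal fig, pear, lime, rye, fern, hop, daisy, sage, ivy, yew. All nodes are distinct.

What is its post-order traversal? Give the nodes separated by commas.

fig, rye, lime, fern, hop, pear, daisy, yew, ivy, sage

The first element of pre-order is the root; it splits in-order into left and right subtrees.
Root sage: left subtree has 7 nodes {fig, pear, lime, rye, fern, hop, daisy}, right has 2 {ivy, yew}.
  Root daisy: left subtree has 6 nodes {fig, pear, lime, rye, fern, hop}, right has 0 { }.
    Root pear: left subtree has 1 node {fig}, right has 4 {lime, rye, fern, hop}.
      Root hop: left subtree has 3 nodes {lime, rye, fern}, right has 0 { }.
        Root fern: left subtree has 2 nodes {lime, rye}, right has 0 { }.
          Root lime: left subtree has 0 nodes { }, right has 1 {rye}.
  Root ivy: left subtree has 0 nodes { }, right has 1 {yew}.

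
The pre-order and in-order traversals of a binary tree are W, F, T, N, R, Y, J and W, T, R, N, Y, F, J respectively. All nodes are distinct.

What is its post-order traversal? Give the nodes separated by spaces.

R Y N T J F W

The first element of pre-order is the root; it splits in-order into left and right subtrees.
Root W: left subtree has 0 nodes { }, right has 6 {T, R, N, Y, F, J}.
  Root F: left subtree has 4 nodes {T, R, N, Y}, right has 1 {J}.
    Root T: left subtree has 0 nodes { }, right has 3 {R, N, Y}.
      Root N: left subtree has 1 node {R}, right has 1 {Y}.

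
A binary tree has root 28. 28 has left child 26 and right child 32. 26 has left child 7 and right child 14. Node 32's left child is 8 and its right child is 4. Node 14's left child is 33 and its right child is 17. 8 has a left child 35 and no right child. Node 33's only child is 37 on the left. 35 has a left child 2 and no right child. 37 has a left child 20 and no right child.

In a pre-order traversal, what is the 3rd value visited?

7

Pre-order visits the node, then its left subtree, then its right subtree.
Visit 28.
At 28: go left to 26.
  Visit 26.
  At 26: go left to 7.
    7 is a leaf — visit 7.
  At 26: go right to 14.
    Visit 14.
    At 14: go left to 33.
      Visit 33.
      At 33: go left to 37.
        Visit 37.
        At 37: go left to 20.
          20 is a leaf — visit 20.
        At 37: no right child.
      At 33: no right child.
    At 14: go right to 17.
      17 is a leaf — visit 17.
At 28: go right to 32.
  Visit 32.
  At 32: go left to 8.
    Visit 8.
    At 8: go left to 35.
      Visit 35.
      At 35: go left to 2.
        2 is a leaf — visit 2.
      At 35: no right child.
    At 8: no right child.
  At 32: go right to 4.
    4 is a leaf — visit 4.
Full pre-order sequence: 28, 26, 7, 14, 33, 37, 20, 17, 32, 8, 35, 2, 4.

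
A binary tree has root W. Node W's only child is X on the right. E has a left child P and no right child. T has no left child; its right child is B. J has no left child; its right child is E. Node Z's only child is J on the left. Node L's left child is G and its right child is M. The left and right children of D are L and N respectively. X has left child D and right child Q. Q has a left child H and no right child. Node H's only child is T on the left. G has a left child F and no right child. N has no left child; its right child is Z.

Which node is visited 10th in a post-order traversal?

Post-order visits the left subtree, then the right subtree, then the node.
At W: no left child.
At W: go right to X.
  At X: go left to D.
    At D: go left to L.
      At L: go left to G.
        At G: go left to F.
          F is a leaf — visit F.
        At G: no right child.
        Visit G.
      At L: go right to M.
        M is a leaf — visit M.
      Visit L.
    At D: go right to N.
      At N: no left child.
      At N: go right to Z.
        At Z: go left to J.
          At J: no left child.
          At J: go right to E.
            At E: go left to P.
              P is a leaf — visit P.
            At E: no right child.
            Visit E.
          Visit J.
        At Z: no right child.
        Visit Z.
      Visit N.
    Visit D.
  At X: go right to Q.
    At Q: go left to H.
      At H: go left to T.
        At T: no left child.
        At T: go right to B.
          B is a leaf — visit B.
        Visit T.
      At H: no right child.
      Visit H.
    At Q: no right child.
    Visit Q.
  Visit X.
Visit W.
Full post-order sequence: F, G, M, L, P, E, J, Z, N, D, B, T, H, Q, X, W.

D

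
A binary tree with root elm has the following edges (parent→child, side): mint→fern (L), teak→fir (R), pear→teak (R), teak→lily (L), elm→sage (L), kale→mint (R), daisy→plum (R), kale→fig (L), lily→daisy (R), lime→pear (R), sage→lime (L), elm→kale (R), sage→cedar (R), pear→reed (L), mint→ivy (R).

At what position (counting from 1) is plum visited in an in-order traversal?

In-order visits the left subtree, then the node, then the right subtree.
At elm: go left to sage.
  At sage: go left to lime.
    At lime: no left child.
    Visit lime.
    At lime: go right to pear.
      At pear: go left to reed.
        reed is a leaf — visit reed.
      Visit pear.
      At pear: go right to teak.
        At teak: go left to lily.
          At lily: no left child.
          Visit lily.
          At lily: go right to daisy.
            At daisy: no left child.
            Visit daisy.
            At daisy: go right to plum.
              plum is a leaf — visit plum.
        Visit teak.
        At teak: go right to fir.
          fir is a leaf — visit fir.
  Visit sage.
  At sage: go right to cedar.
    cedar is a leaf — visit cedar.
Visit elm.
At elm: go right to kale.
  At kale: go left to fig.
    fig is a leaf — visit fig.
  Visit kale.
  At kale: go right to mint.
    At mint: go left to fern.
      fern is a leaf — visit fern.
    Visit mint.
    At mint: go right to ivy.
      ivy is a leaf — visit ivy.
Full in-order sequence: lime, reed, pear, lily, daisy, plum, teak, fir, sage, cedar, elm, fig, kale, fern, mint, ivy.

6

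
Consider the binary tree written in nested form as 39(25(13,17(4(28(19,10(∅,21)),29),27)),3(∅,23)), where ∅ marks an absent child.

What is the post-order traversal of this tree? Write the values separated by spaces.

13 19 21 10 28 29 4 27 17 25 23 3 39

Post-order visits the left subtree, then the right subtree, then the node.
At 39: go left to 25.
  At 25: go left to 13.
    13 is a leaf — visit 13.
  At 25: go right to 17.
    At 17: go left to 4.
      At 4: go left to 28.
        At 28: go left to 19.
          19 is a leaf — visit 19.
        At 28: go right to 10.
          At 10: no left child.
          At 10: go right to 21.
            21 is a leaf — visit 21.
          Visit 10.
        Visit 28.
      At 4: go right to 29.
        29 is a leaf — visit 29.
      Visit 4.
    At 17: go right to 27.
      27 is a leaf — visit 27.
    Visit 17.
  Visit 25.
At 39: go right to 3.
  At 3: no left child.
  At 3: go right to 23.
    23 is a leaf — visit 23.
  Visit 3.
Visit 39.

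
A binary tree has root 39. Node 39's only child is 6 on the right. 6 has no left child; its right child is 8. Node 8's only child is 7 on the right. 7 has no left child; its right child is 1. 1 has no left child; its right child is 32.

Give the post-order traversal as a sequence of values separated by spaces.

32 1 7 8 6 39

Post-order visits the left subtree, then the right subtree, then the node.
At 39: no left child.
At 39: go right to 6.
  At 6: no left child.
  At 6: go right to 8.
    At 8: no left child.
    At 8: go right to 7.
      At 7: no left child.
      At 7: go right to 1.
        At 1: no left child.
        At 1: go right to 32.
          32 is a leaf — visit 32.
        Visit 1.
      Visit 7.
    Visit 8.
  Visit 6.
Visit 39.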